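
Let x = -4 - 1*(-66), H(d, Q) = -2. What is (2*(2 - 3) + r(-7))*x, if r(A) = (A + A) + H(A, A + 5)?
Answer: -1116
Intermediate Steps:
r(A) = -2 + 2*A (r(A) = (A + A) - 2 = 2*A - 2 = -2 + 2*A)
x = 62 (x = -4 + 66 = 62)
(2*(2 - 3) + r(-7))*x = (2*(2 - 3) + (-2 + 2*(-7)))*62 = (2*(-1) + (-2 - 14))*62 = (-2 - 16)*62 = -18*62 = -1116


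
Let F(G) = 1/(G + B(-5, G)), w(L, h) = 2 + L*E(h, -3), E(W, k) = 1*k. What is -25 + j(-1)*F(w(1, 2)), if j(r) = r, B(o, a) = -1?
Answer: -49/2 ≈ -24.500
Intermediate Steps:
E(W, k) = k
w(L, h) = 2 - 3*L (w(L, h) = 2 + L*(-3) = 2 - 3*L)
F(G) = 1/(-1 + G) (F(G) = 1/(G - 1) = 1/(-1 + G))
-25 + j(-1)*F(w(1, 2)) = -25 - 1/(-1 + (2 - 3*1)) = -25 - 1/(-1 + (2 - 3)) = -25 - 1/(-1 - 1) = -25 - 1/(-2) = -25 - 1*(-½) = -25 + ½ = -49/2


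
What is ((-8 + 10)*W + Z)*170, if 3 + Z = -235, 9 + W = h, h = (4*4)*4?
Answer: -21760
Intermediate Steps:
h = 64 (h = 16*4 = 64)
W = 55 (W = -9 + 64 = 55)
Z = -238 (Z = -3 - 235 = -238)
((-8 + 10)*W + Z)*170 = ((-8 + 10)*55 - 238)*170 = (2*55 - 238)*170 = (110 - 238)*170 = -128*170 = -21760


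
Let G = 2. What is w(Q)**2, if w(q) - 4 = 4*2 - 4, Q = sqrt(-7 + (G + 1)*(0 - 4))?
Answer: 64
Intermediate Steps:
Q = I*sqrt(19) (Q = sqrt(-7 + (2 + 1)*(0 - 4)) = sqrt(-7 + 3*(-4)) = sqrt(-7 - 12) = sqrt(-19) = I*sqrt(19) ≈ 4.3589*I)
w(q) = 8 (w(q) = 4 + (4*2 - 4) = 4 + (8 - 4) = 4 + 4 = 8)
w(Q)**2 = 8**2 = 64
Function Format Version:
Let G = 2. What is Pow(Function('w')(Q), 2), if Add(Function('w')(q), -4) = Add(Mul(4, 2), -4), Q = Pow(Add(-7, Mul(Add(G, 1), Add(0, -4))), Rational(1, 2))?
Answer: 64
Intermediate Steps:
Q = Mul(I, Pow(19, Rational(1, 2))) (Q = Pow(Add(-7, Mul(Add(2, 1), Add(0, -4))), Rational(1, 2)) = Pow(Add(-7, Mul(3, -4)), Rational(1, 2)) = Pow(Add(-7, -12), Rational(1, 2)) = Pow(-19, Rational(1, 2)) = Mul(I, Pow(19, Rational(1, 2))) ≈ Mul(4.3589, I))
Function('w')(q) = 8 (Function('w')(q) = Add(4, Add(Mul(4, 2), -4)) = Add(4, Add(8, -4)) = Add(4, 4) = 8)
Pow(Function('w')(Q), 2) = Pow(8, 2) = 64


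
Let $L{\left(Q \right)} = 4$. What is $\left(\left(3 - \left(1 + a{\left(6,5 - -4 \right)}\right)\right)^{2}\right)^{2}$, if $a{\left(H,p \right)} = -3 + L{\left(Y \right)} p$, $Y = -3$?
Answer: $923521$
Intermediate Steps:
$a{\left(H,p \right)} = -3 + 4 p$
$\left(\left(3 - \left(1 + a{\left(6,5 - -4 \right)}\right)\right)^{2}\right)^{2} = \left(\left(3 - \left(-2 + 4 \left(5 - -4\right)\right)\right)^{2}\right)^{2} = \left(\left(3 - \left(-2 + 4 \left(5 + 4\right)\right)\right)^{2}\right)^{2} = \left(\left(3 - \left(-2 + 36\right)\right)^{2}\right)^{2} = \left(\left(3 - 34\right)^{2}\right)^{2} = \left(\left(-31\right)^{2}\right)^{2} = 961^{2} = 923521$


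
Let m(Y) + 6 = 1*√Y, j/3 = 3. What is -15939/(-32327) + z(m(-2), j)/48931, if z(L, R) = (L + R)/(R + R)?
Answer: 4679499581/9490754622 + I*√2/880758 ≈ 0.49306 + 1.6057e-6*I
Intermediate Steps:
j = 9 (j = 3*3 = 9)
m(Y) = -6 + √Y (m(Y) = -6 + 1*√Y = -6 + √Y)
z(L, R) = (L + R)/(2*R) (z(L, R) = (L + R)/((2*R)) = (L + R)*(1/(2*R)) = (L + R)/(2*R))
-15939/(-32327) + z(m(-2), j)/48931 = -15939/(-32327) + ((½)*((-6 + √(-2)) + 9)/9)/48931 = -15939*(-1/32327) + ((½)*(⅑)*((-6 + I*√2) + 9))*(1/48931) = 15939/32327 + ((½)*(⅑)*(3 + I*√2))*(1/48931) = 15939/32327 + (⅙ + I*√2/18)*(1/48931) = 15939/32327 + (1/293586 + I*√2/880758) = 4679499581/9490754622 + I*√2/880758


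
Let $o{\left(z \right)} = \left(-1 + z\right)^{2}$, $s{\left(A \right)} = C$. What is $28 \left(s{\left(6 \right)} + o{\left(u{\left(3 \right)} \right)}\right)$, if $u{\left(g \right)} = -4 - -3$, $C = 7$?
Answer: $308$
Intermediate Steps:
$u{\left(g \right)} = -1$ ($u{\left(g \right)} = -4 + 3 = -1$)
$s{\left(A \right)} = 7$
$28 \left(s{\left(6 \right)} + o{\left(u{\left(3 \right)} \right)}\right) = 28 \left(7 + \left(-1 - 1\right)^{2}\right) = 28 \left(7 + \left(-2\right)^{2}\right) = 28 \left(7 + 4\right) = 28 \cdot 11 = 308$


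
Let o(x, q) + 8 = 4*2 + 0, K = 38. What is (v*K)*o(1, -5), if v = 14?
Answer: 0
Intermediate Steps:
o(x, q) = 0 (o(x, q) = -8 + (4*2 + 0) = -8 + (8 + 0) = -8 + 8 = 0)
(v*K)*o(1, -5) = (14*38)*0 = 532*0 = 0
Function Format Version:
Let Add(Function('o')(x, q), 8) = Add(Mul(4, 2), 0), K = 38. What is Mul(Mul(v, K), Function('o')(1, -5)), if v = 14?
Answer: 0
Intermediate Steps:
Function('o')(x, q) = 0 (Function('o')(x, q) = Add(-8, Add(Mul(4, 2), 0)) = Add(-8, Add(8, 0)) = Add(-8, 8) = 0)
Mul(Mul(v, K), Function('o')(1, -5)) = Mul(Mul(14, 38), 0) = Mul(532, 0) = 0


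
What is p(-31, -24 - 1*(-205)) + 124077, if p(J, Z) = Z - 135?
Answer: 124123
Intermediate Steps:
p(J, Z) = -135 + Z
p(-31, -24 - 1*(-205)) + 124077 = (-135 + (-24 - 1*(-205))) + 124077 = (-135 + (-24 + 205)) + 124077 = (-135 + 181) + 124077 = 46 + 124077 = 124123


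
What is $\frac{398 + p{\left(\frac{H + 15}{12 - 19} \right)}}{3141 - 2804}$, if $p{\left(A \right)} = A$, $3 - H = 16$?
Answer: $\frac{2784}{2359} \approx 1.1802$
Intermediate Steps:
$H = -13$ ($H = 3 - 16 = -13$)
$\frac{398 + p{\left(\frac{H + 15}{12 - 19} \right)}}{3141 - 2804} = \frac{398 + \frac{-13 + 15}{12 - 19}}{3141 - 2804} = \frac{398 + \frac{2}{-7}}{337} = \left(398 + 2 \left(- \frac{1}{7}\right)\right) \frac{1}{337} = \left(398 - \frac{2}{7}\right) \frac{1}{337} = \frac{2784}{7} \cdot \frac{1}{337} = \frac{2784}{2359}$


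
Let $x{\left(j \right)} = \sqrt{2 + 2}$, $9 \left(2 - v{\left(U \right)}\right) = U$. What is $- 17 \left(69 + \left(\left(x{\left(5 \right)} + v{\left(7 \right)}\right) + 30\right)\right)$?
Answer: $- \frac{15640}{9} \approx -1737.8$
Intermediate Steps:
$v{\left(U \right)} = 2 - \frac{U}{9}$
$x{\left(j \right)} = 2$ ($x{\left(j \right)} = \sqrt{4} = 2$)
$- 17 \left(69 + \left(\left(x{\left(5 \right)} + v{\left(7 \right)}\right) + 30\right)\right) = - 17 \left(69 + \left(\left(2 + \left(2 - \frac{7}{9}\right)\right) + 30\right)\right) = - 17 \left(69 + \left(\left(2 + \frac{11}{9}\right) + 30\right)\right) = - 17 \left(69 + \left(\frac{29}{9} + 30\right)\right) = - 17 \left(69 + \frac{299}{9}\right) = \left(-17\right) \frac{920}{9} = - \frac{15640}{9}$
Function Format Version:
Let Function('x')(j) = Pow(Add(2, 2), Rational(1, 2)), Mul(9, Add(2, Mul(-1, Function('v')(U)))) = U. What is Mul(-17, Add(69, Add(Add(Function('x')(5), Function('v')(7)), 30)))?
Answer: Rational(-15640, 9) ≈ -1737.8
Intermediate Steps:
Function('v')(U) = Add(2, Mul(Rational(-1, 9), U))
Function('x')(j) = 2 (Function('x')(j) = Pow(4, Rational(1, 2)) = 2)
Mul(-17, Add(69, Add(Add(Function('x')(5), Function('v')(7)), 30))) = Mul(-17, Add(69, Add(Add(2, Add(2, Mul(Rational(-1, 9), 7))), 30))) = Mul(-17, Add(69, Add(Add(2, Add(2, Rational(-7, 9))), 30))) = Mul(-17, Add(69, Add(Add(2, Rational(11, 9)), 30))) = Mul(-17, Add(69, Add(Rational(29, 9), 30))) = Mul(-17, Add(69, Rational(299, 9))) = Mul(-17, Rational(920, 9)) = Rational(-15640, 9)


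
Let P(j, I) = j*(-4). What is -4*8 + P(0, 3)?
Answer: -32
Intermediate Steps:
P(j, I) = -4*j
-4*8 + P(0, 3) = -4*8 - 4*0 = -32 + 0 = -32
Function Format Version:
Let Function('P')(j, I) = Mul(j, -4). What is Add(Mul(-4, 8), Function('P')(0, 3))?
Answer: -32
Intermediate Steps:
Function('P')(j, I) = Mul(-4, j)
Add(Mul(-4, 8), Function('P')(0, 3)) = Add(Mul(-4, 8), Mul(-4, 0)) = Add(-32, 0) = -32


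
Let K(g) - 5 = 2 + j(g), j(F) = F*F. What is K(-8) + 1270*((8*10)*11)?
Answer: 1117671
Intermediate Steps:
j(F) = F²
K(g) = 7 + g² (K(g) = 5 + (2 + g²) = 7 + g²)
K(-8) + 1270*((8*10)*11) = (7 + (-8)²) + 1270*((8*10)*11) = (7 + 64) + 1270*(80*11) = 71 + 1270*880 = 71 + 1117600 = 1117671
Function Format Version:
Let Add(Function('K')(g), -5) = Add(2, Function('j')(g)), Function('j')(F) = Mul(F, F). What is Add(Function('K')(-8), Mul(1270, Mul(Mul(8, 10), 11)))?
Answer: 1117671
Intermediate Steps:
Function('j')(F) = Pow(F, 2)
Function('K')(g) = Add(7, Pow(g, 2)) (Function('K')(g) = Add(5, Add(2, Pow(g, 2))) = Add(7, Pow(g, 2)))
Add(Function('K')(-8), Mul(1270, Mul(Mul(8, 10), 11))) = Add(Add(7, Pow(-8, 2)), Mul(1270, Mul(Mul(8, 10), 11))) = Add(Add(7, 64), Mul(1270, Mul(80, 11))) = Add(71, Mul(1270, 880)) = Add(71, 1117600) = 1117671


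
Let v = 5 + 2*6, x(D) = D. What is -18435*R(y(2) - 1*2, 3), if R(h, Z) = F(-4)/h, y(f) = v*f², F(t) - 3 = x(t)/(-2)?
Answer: -30725/22 ≈ -1396.6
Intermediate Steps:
F(t) = 3 - t/2 (F(t) = 3 + t/(-2) = 3 + t*(-½) = 3 - t/2)
v = 17 (v = 5 + 12 = 17)
y(f) = 17*f²
R(h, Z) = 5/h (R(h, Z) = (3 - ½*(-4))/h = (3 + 2)/h = 5/h)
-18435*R(y(2) - 1*2, 3) = -92175/(17*2² - 1*2) = -92175/(17*4 - 2) = -92175/(68 - 2) = -92175/66 = -18435*5/66 = -30725/22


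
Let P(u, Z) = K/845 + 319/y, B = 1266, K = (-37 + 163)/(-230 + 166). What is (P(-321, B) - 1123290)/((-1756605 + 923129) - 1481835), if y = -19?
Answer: 577110097357/1189514179360 ≈ 0.48516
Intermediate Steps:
K = -63/32 (K = 126/(-64) = 126*(-1/64) = -63/32 ≈ -1.9688)
P(u, Z) = -8626957/513760 (P(u, Z) = -63/32/845 + 319/(-19) = -63/32*1/845 + 319*(-1/19) = -63/27040 - 319/19 = -8626957/513760)
(P(-321, B) - 1123290)/((-1756605 + 923129) - 1481835) = (-8626957/513760 - 1123290)/((-1756605 + 923129) - 1481835) = -577110097357/(513760*(-833476 - 1481835)) = -577110097357/513760/(-2315311) = -577110097357/513760*(-1/2315311) = 577110097357/1189514179360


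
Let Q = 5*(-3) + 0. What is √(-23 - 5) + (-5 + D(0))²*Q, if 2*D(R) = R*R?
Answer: -375 + 2*I*√7 ≈ -375.0 + 5.2915*I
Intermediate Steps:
D(R) = R²/2 (D(R) = (R*R)/2 = R²/2)
Q = -15 (Q = -15 + 0 = -15)
√(-23 - 5) + (-5 + D(0))²*Q = √(-23 - 5) + (-5 + (½)*0²)²*(-15) = √(-28) + (-5 + (½)*0)²*(-15) = 2*I*√7 + (-5 + 0)²*(-15) = 2*I*√7 + (-5)²*(-15) = 2*I*√7 + 25*(-15) = 2*I*√7 - 375 = -375 + 2*I*√7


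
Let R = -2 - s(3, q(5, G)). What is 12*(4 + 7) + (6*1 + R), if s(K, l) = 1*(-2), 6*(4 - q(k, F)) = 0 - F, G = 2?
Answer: 138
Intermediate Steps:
q(k, F) = 4 + F/6 (q(k, F) = 4 - (0 - F)/6 = 4 - (-1)*F/6 = 4 + F/6)
s(K, l) = -2
R = 0 (R = -2 - 1*(-2) = -2 + 2 = 0)
12*(4 + 7) + (6*1 + R) = 12*(4 + 7) + (6*1 + 0) = 12*11 + (6 + 0) = 132 + 6 = 138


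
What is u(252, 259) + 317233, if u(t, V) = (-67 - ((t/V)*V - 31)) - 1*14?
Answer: 316931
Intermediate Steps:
u(t, V) = -50 - t (u(t, V) = (-67 - ((t/V)*V - 31)) - 14 = (-67 - (t - 31)) - 14 = (-67 - (-31 + t)) - 14 = (-67 + (31 - t)) - 14 = (-36 - t) - 14 = -50 - t)
u(252, 259) + 317233 = (-50 - 1*252) + 317233 = (-50 - 252) + 317233 = -302 + 317233 = 316931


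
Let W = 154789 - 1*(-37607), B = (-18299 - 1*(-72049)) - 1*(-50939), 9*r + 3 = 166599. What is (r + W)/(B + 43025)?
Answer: 316360/221571 ≈ 1.4278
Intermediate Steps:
r = 55532/3 (r = -1/3 + (1/9)*166599 = -1/3 + 18511 = 55532/3 ≈ 18511.)
B = 104689 (B = (-18299 + 72049) + 50939 = 53750 + 50939 = 104689)
W = 192396 (W = 154789 + 37607 = 192396)
(r + W)/(B + 43025) = (55532/3 + 192396)/(104689 + 43025) = (632720/3)/147714 = (632720/3)*(1/147714) = 316360/221571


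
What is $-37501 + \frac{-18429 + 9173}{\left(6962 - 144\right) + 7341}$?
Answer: $- \frac{530985915}{14159} \approx -37502.0$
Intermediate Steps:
$-37501 + \frac{-18429 + 9173}{\left(6962 - 144\right) + 7341} = -37501 - \frac{9256}{\left(6962 - 144\right) + 7341} = -37501 - \frac{9256}{6818 + 7341} = -37501 - \frac{9256}{14159} = - \frac{530985915}{14159}$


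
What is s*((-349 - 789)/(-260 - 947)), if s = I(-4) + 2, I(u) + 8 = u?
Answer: -11380/1207 ≈ -9.4283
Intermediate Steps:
I(u) = -8 + u
s = -10 (s = (-8 - 4) + 2 = -12 + 2 = -10)
s*((-349 - 789)/(-260 - 947)) = -10*(-349 - 789)/(-260 - 947) = -(-11380)/(-1207) = -(-11380)*(-1)/1207 = -10*1138/1207 = -11380/1207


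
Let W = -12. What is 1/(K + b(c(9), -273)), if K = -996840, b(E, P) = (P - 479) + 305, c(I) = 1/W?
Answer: -1/997287 ≈ -1.0027e-6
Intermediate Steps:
c(I) = -1/12 (c(I) = 1/(-12) = -1/12)
b(E, P) = -174 + P (b(E, P) = (-479 + P) + 305 = -174 + P)
1/(K + b(c(9), -273)) = 1/(-996840 + (-174 - 273)) = 1/(-996840 - 447) = 1/(-997287) = -1/997287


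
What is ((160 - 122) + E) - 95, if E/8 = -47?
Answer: -433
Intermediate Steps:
E = -376 (E = 8*(-47) = -376)
((160 - 122) + E) - 95 = ((160 - 122) - 376) - 95 = (38 - 376) - 95 = -338 - 95 = -433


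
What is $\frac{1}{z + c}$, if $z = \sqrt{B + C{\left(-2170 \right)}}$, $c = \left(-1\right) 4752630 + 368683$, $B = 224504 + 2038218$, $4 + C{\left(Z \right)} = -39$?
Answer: $- \frac{4383947}{19218989036130} - \frac{\sqrt{2262679}}{19218989036130} \approx -2.2818 \cdot 10^{-7}$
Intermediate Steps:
$C{\left(Z \right)} = -43$ ($C{\left(Z \right)} = -4 - 39 = -43$)
$B = 2262722$
$c = -4383947$ ($c = -4752630 + 368683 = -4383947$)
$z = \sqrt{2262679}$ ($z = \sqrt{2262722 - 43} = \sqrt{2262679} \approx 1504.2$)
$\frac{1}{z + c} = \frac{1}{\sqrt{2262679} - 4383947} = \frac{1}{-4383947 + \sqrt{2262679}}$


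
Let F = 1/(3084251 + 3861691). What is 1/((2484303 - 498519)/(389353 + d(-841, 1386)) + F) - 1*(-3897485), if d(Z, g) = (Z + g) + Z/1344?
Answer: 72251507845109735272837/18537981340603703 ≈ 3.8975e+6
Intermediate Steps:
d(Z, g) = g + 1345*Z/1344 (d(Z, g) = (Z + g) + Z*(1/1344) = (Z + g) + Z/1344 = g + 1345*Z/1344)
F = 1/6945942 ≈ 1.4397e-7
1/((2484303 - 498519)/(389353 + d(-841, 1386)) + F) - 1*(-3897485) = 1/((2484303 - 498519)/(389353 + (1386 + (1345/1344)*(-841))) + 1/6945942) - 1*(-3897485) = 1/(1985784/(389353 + (1386 - 1131145/1344)) + 1/6945942) + 3897485 = 1/(1985784/(389353 + 731639/1344) + 1/6945942) + 3897485 = 1/(1985784/(524022071/1344) + 1/6945942) + 3897485 = 1/(1985784*(1344/524022071) + 1/6945942) + 3897485 = 1/(2668893696/524022071 + 1/6945942) + 3897485 = 1/(18537981340603703/3639826911885882) + 3897485 = 3639826911885882/18537981340603703 + 3897485 = 72251507845109735272837/18537981340603703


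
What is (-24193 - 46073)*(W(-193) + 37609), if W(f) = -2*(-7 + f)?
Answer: -2670740394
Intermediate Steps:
W(f) = 14 - 2*f
(-24193 - 46073)*(W(-193) + 37609) = (-24193 - 46073)*((14 - 2*(-193)) + 37609) = -70266*((14 + 386) + 37609) = -70266*(400 + 37609) = -70266*38009 = -2670740394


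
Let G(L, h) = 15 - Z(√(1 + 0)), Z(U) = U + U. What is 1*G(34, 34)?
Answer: 13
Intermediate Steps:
Z(U) = 2*U
G(L, h) = 13 (G(L, h) = 15 - 2*√(1 + 0) = 15 - 2*√1 = 15 - 2 = 13)
1*G(34, 34) = 1*13 = 13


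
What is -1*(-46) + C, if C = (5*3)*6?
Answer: 136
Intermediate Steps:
C = 90 (C = 15*6 = 90)
-1*(-46) + C = -1*(-46) + 90 = 46 + 90 = 136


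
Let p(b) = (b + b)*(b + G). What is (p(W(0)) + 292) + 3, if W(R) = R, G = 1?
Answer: 295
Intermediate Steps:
p(b) = 2*b*(1 + b) (p(b) = (b + b)*(b + 1) = (2*b)*(1 + b) = 2*b*(1 + b))
(p(W(0)) + 292) + 3 = (2*0*(1 + 0) + 292) + 3 = (2*0*1 + 292) + 3 = (0 + 292) + 3 = 292 + 3 = 295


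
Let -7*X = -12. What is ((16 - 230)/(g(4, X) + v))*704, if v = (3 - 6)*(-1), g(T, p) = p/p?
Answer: -37664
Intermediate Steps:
X = 12/7 (X = -1/7*(-12) = 12/7 ≈ 1.7143)
g(T, p) = 1
v = 3 (v = -3*(-1) = 3)
((16 - 230)/(g(4, X) + v))*704 = ((16 - 230)/(1 + 3))*704 = -214/4*704 = -214*1/4*704 = -107/2*704 = -37664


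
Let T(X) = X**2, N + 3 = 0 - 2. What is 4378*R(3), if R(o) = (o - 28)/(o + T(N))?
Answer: -54725/14 ≈ -3908.9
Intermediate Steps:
N = -5 (N = -3 + (0 - 2) = -3 - 2 = -5)
R(o) = (-28 + o)/(25 + o) (R(o) = (o - 28)/(o + (-5)**2) = (-28 + o)/(o + 25) = (-28 + o)/(25 + o))
4378*R(3) = 4378*((-28 + 3)/(25 + 3)) = 4378*(-25/28) = -54725/14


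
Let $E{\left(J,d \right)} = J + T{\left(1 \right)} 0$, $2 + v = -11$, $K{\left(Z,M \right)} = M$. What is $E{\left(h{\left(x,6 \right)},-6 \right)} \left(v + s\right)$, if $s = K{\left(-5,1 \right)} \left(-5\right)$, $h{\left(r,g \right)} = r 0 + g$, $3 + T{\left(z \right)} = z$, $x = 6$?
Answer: $-108$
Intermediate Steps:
$v = -13$ ($v = -2 - 11 = -13$)
$T{\left(z \right)} = -3 + z$
$h{\left(r,g \right)} = g$ ($h{\left(r,g \right)} = 0 + g = g$)
$E{\left(J,d \right)} = J$ ($E{\left(J,d \right)} = J + \left(-3 + 1\right) 0 = J - 0 = J + 0 = J$)
$s = -5$ ($s = 1 \left(-5\right) = -5$)
$E{\left(h{\left(x,6 \right)},-6 \right)} \left(v + s\right) = 6 \left(-13 - 5\right) = 6 \left(-18\right) = -108$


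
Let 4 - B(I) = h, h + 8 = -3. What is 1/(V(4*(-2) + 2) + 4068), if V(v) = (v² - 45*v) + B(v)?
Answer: 1/4389 ≈ 0.00022784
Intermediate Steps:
h = -11 (h = -8 - 3 = -11)
B(I) = 15 (B(I) = 4 - 1*(-11) = 4 + 11 = 15)
V(v) = 15 + v² - 45*v (V(v) = (v² - 45*v) + 15 = 15 + v² - 45*v)
1/(V(4*(-2) + 2) + 4068) = 1/((15 + (4*(-2) + 2)² - 45*(4*(-2) + 2)) + 4068) = 1/((15 + (-8 + 2)² - 45*(-8 + 2)) + 4068) = 1/((15 + (-6)² - 45*(-6)) + 4068) = 1/((15 + 36 + 270) + 4068) = 1/(321 + 4068) = 1/4389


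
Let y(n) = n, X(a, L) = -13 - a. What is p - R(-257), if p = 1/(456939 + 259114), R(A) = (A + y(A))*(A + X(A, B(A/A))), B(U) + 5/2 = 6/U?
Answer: -4784666145/716053 ≈ -6682.0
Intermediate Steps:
B(U) = -5/2 + 6/U
R(A) = -26*A (R(A) = (A + A)*(A + (-13 - A)) = (2*A)*(-13) = -26*A)
p = 1/716053 ≈ 1.3965e-6
p - R(-257) = 1/716053 - (-26)*(-257) = 1/716053 - 1*6682 = 1/716053 - 6682 = -4784666145/716053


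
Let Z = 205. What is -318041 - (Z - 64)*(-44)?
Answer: -311837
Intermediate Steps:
-318041 - (Z - 64)*(-44) = -318041 - (205 - 64)*(-44) = -318041 - 141*(-44) = -318041 - 1*(-6204) = -318041 + 6204 = -311837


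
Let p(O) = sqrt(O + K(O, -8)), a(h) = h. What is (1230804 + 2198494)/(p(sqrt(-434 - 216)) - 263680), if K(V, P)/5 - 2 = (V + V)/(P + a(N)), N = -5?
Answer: 44580874/(-3427840 + sqrt(65)*sqrt(26 + 3*I*sqrt(26))) ≈ -13.006 - 4.415e-5*I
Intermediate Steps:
K(V, P) = 10 + 10*V/(-5 + P) (K(V, P) = 10 + 5*((V + V)/(P - 5)) = 10 + 5*((2*V)/(-5 + P)) = 10 + 5*(2*V/(-5 + P)) = 10 + 10*V/(-5 + P))
p(O) = sqrt(10 + 3*O/13) (p(O) = sqrt(O + 10*(-5 - 8 + O)/(-5 - 8)) = sqrt(O + 10*(-13 + O)/(-13)) = sqrt(O + 10*(-1/13)*(-13 + O)) = sqrt(O + (10 - 10*O/13)) = sqrt(10 + 3*O/13))
(1230804 + 2198494)/(p(sqrt(-434 - 216)) - 263680) = (1230804 + 2198494)/(sqrt(1690 + 39*sqrt(-434 - 216))/13 - 263680) = 3429298/(sqrt(1690 + 39*sqrt(-650))/13 - 263680) = 3429298/(sqrt(1690 + 39*(5*I*sqrt(26)))/13 - 263680) = 3429298/(sqrt(1690 + 195*I*sqrt(26))/13 - 263680) = 3429298/(-263680 + sqrt(1690 + 195*I*sqrt(26))/13)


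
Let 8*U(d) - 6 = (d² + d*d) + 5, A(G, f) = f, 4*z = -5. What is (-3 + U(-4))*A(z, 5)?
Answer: 95/8 ≈ 11.875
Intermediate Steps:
z = -5/4 (z = (¼)*(-5) = -5/4 ≈ -1.2500)
U(d) = 11/8 + d²/4 (U(d) = ¾ + ((d² + d*d) + 5)/8 = ¾ + ((d² + d²) + 5)/8 = ¾ + (2*d² + 5)/8 = ¾ + (5 + 2*d²)/8 = ¾ + (5/8 + d²/4) = 11/8 + d²/4)
(-3 + U(-4))*A(z, 5) = (-3 + (11/8 + (¼)*(-4)²))*5 = (-3 + (11/8 + (¼)*16))*5 = (-3 + (11/8 + 4))*5 = (-3 + 43/8)*5 = (19/8)*5 = 95/8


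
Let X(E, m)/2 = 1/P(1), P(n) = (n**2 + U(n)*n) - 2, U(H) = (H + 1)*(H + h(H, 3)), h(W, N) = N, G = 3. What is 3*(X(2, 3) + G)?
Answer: 69/7 ≈ 9.8571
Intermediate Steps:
U(H) = (1 + H)*(3 + H) (U(H) = (H + 1)*(H + 3) = (1 + H)*(3 + H))
P(n) = -2 + n**2 + n*(3 + n**2 + 4*n) (P(n) = (n**2 + (3 + n**2 + 4*n)*n) - 2 = (n**2 + n*(3 + n**2 + 4*n)) - 2 = -2 + n**2 + n*(3 + n**2 + 4*n))
X(E, m) = 2/7 (X(E, m) = 2/(-2 + 1**3 + 3*1 + 5*1**2) = 2/(-2 + 1 + 3 + 5*1) = 2/(-2 + 1 + 3 + 5) = 2/7)
3*(X(2, 3) + G) = 3*(2/7 + 3) = 3*(23/7) = 69/7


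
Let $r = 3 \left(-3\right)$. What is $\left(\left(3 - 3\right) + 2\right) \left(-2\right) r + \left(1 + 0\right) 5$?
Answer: $41$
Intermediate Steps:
$r = -9$
$\left(\left(3 - 3\right) + 2\right) \left(-2\right) r + \left(1 + 0\right) 5 = \left(\left(3 - 3\right) + 2\right) \left(-2\right) \left(-9\right) + \left(1 + 0\right) 5 = \left(\left(3 - 3\right) + 2\right) \left(-2\right) \left(-9\right) + 1 \cdot 5 = \left(0 + 2\right) \left(-2\right) \left(-9\right) + 5 = 2 \left(-2\right) \left(-9\right) + 5 = \left(-4\right) \left(-9\right) + 5 = 36 + 5 = 41$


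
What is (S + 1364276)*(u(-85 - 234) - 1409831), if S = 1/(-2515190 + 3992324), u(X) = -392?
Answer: -2841907429346541655/1477134 ≈ -1.9239e+12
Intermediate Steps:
S = 1/1477134 ≈ 6.7699e-7
(S + 1364276)*(u(-85 - 234) - 1409831) = (1/1477134 + 1364276)*(-392 - 1409831) = (2015218464985/1477134)*(-1410223) = -2841907429346541655/1477134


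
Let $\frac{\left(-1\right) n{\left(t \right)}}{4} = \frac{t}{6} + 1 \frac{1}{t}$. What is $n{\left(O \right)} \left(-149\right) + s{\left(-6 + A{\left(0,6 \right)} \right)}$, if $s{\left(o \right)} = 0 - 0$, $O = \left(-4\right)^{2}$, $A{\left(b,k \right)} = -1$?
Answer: $\frac{19519}{12} \approx 1626.6$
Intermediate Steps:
$O = 16$
$n{\left(t \right)} = - \frac{4}{t} - \frac{2 t}{3}$ ($n{\left(t \right)} = - 4 \left(\frac{t}{6} + 1 \frac{1}{t}\right) = - 4 \left(t \frac{1}{6} + \frac{1}{t}\right) = - 4 \left(\frac{t}{6} + \frac{1}{t}\right) = - 4 \left(\frac{1}{t} + \frac{t}{6}\right) = - \frac{4}{t} - \frac{2 t}{3}$)
$s{\left(o \right)} = 0$ ($s{\left(o \right)} = 0 + 0 = 0$)
$n{\left(O \right)} \left(-149\right) + s{\left(-6 + A{\left(0,6 \right)} \right)} = \left(- \frac{4}{16} - \frac{32}{3}\right) \left(-149\right) + 0 = \left(\left(-4\right) \frac{1}{16} - \frac{32}{3}\right) \left(-149\right) + 0 = \left(- \frac{1}{4} - \frac{32}{3}\right) \left(-149\right) + 0 = \left(- \frac{131}{12}\right) \left(-149\right) + 0 = \frac{19519}{12} + 0 = \frac{19519}{12}$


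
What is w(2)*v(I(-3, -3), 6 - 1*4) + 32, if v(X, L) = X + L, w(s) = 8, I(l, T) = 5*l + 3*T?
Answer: -144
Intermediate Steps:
I(l, T) = 3*T + 5*l
v(X, L) = L + X
w(2)*v(I(-3, -3), 6 - 1*4) + 32 = 8*((6 - 1*4) + (3*(-3) + 5*(-3))) + 32 = 8*((6 - 4) + (-9 - 15)) + 32 = 8*(2 - 24) + 32 = 8*(-22) + 32 = -176 + 32 = -144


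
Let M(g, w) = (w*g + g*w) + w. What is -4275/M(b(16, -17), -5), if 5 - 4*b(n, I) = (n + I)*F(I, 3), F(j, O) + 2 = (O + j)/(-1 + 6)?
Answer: 8550/11 ≈ 777.27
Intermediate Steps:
F(j, O) = -2 + O/5 + j/5 (F(j, O) = -2 + (O + j)/(-1 + 6) = -2 + (O + j)/5 = -2 + (O + j)*(1/5) = -2 + (O/5 + j/5) = -2 + O/5 + j/5)
b(n, I) = 5/4 - (-7/5 + I/5)*(I + n)/4 (b(n, I) = 5/4 - (n + I)*(-2 + (1/5)*3 + I/5)/4 = 5/4 - (I + n)*(-2 + 3/5 + I/5)/4 = 5/4 - (I + n)*(-7/5 + I/5)/4 = 5/4 - (-7/5 + I/5)*(I + n)/4)
M(g, w) = w + 2*g*w (M(g, w) = (g*w + g*w) + w = 2*g*w + w = w + 2*g*w)
-4275/M(b(16, -17), -5) = -4275*(-1/(5*(1 + 2*(5/4 - 1/20*(-17)*(-7 - 17) - 1/20*16*(-7 - 17))))) = -4275*(-1/(5*(1 + 2*(5/4 - 1/20*(-17)*(-24) - 1/20*16*(-24))))) = -4275*(-1/(5*(1 + 2*(5/4 - 102/5 + 96/5)))) = -4275*(-1/(5*(1 + 2*(1/20)))) = -4275*(-1/(5*(1 + 1/10))) = -4275/((-5*11/10)) = -4275/(-11/2) = -4275*(-2/11) = 8550/11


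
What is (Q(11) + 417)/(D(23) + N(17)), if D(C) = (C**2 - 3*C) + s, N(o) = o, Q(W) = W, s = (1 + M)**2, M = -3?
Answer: 428/481 ≈ 0.88981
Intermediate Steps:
s = 4 (s = (1 - 3)**2 = (-2)**2 = 4)
D(C) = 4 + C**2 - 3*C (D(C) = (C**2 - 3*C) + 4 = 4 + C**2 - 3*C)
(Q(11) + 417)/(D(23) + N(17)) = (11 + 417)/((4 + 23**2 - 3*23) + 17) = 428/((4 + 529 - 69) + 17) = 428/(464 + 17) = 428/481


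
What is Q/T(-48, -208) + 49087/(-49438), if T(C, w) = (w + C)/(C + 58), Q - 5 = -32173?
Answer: 496582799/395504 ≈ 1255.6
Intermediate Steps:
Q = -32168 (Q = 5 - 32173 = -32168)
T(C, w) = (C + w)/(58 + C)
Q/T(-48, -208) + 49087/(-49438) = -32168*(58 - 48)/(-48 - 208) + 49087/(-49438) = -32168/(-256/10) + 49087*(-1/49438) = -32168/((⅒)*(-256)) - 49087/49438 = -32168/(-128/5) - 49087/49438 = -32168*(-5/128) - 49087/49438 = 20105/16 - 49087/49438 = 496582799/395504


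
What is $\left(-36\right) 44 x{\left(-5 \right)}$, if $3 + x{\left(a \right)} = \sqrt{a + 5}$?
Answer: $4752$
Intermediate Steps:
$x{\left(a \right)} = -3 + \sqrt{5 + a}$ ($x{\left(a \right)} = -3 + \sqrt{a + 5} = -3 + \sqrt{5 + a}$)
$\left(-36\right) 44 x{\left(-5 \right)} = \left(-36\right) 44 \left(-3 + \sqrt{5 - 5}\right) = - 1584 \left(-3 + \sqrt{0}\right) = - 1584 \left(-3 + 0\right) = \left(-1584\right) \left(-3\right) = 4752$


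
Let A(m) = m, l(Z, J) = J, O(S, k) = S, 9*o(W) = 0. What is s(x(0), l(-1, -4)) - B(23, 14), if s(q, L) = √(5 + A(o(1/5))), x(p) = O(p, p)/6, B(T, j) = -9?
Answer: 9 + √5 ≈ 11.236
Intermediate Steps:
o(W) = 0 (o(W) = (⅑)*0 = 0)
x(p) = p/6
s(q, L) = √5 (s(q, L) = √(5 + 0) = √5)
s(x(0), l(-1, -4)) - B(23, 14) = √5 - 1*(-9) = √5 + 9 = 9 + √5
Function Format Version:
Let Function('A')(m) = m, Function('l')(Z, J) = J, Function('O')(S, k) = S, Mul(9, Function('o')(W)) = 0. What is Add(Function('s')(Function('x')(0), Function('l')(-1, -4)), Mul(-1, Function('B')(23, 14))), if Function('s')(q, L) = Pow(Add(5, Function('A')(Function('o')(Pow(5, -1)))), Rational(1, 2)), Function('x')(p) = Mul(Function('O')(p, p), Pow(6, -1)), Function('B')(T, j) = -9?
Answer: Add(9, Pow(5, Rational(1, 2))) ≈ 11.236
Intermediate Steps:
Function('o')(W) = 0 (Function('o')(W) = Mul(Rational(1, 9), 0) = 0)
Function('x')(p) = Mul(Rational(1, 6), p) (Function('x')(p) = Mul(p, Pow(6, -1)) = Mul(p, Rational(1, 6)) = Mul(Rational(1, 6), p))
Function('s')(q, L) = Pow(5, Rational(1, 2)) (Function('s')(q, L) = Pow(Add(5, 0), Rational(1, 2)) = Pow(5, Rational(1, 2)))
Add(Function('s')(Function('x')(0), Function('l')(-1, -4)), Mul(-1, Function('B')(23, 14))) = Add(Pow(5, Rational(1, 2)), Mul(-1, -9)) = Add(Pow(5, Rational(1, 2)), 9) = Add(9, Pow(5, Rational(1, 2)))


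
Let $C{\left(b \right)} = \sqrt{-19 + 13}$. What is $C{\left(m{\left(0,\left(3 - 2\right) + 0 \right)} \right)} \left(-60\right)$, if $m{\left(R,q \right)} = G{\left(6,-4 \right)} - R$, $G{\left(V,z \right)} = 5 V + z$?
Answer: $- 60 i \sqrt{6} \approx - 146.97 i$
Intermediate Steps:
$G{\left(V,z \right)} = z + 5 V$
$m{\left(R,q \right)} = 26 - R$ ($m{\left(R,q \right)} = \left(-4 + 5 \cdot 6\right) - R = \left(-4 + 30\right) - R = 26 - R$)
$C{\left(b \right)} = i \sqrt{6}$ ($C{\left(b \right)} = \sqrt{-6} = i \sqrt{6}$)
$C{\left(m{\left(0,\left(3 - 2\right) + 0 \right)} \right)} \left(-60\right) = i \sqrt{6} \left(-60\right) = - 60 i \sqrt{6}$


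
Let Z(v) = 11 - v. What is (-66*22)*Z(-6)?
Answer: -24684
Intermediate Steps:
(-66*22)*Z(-6) = (-66*22)*(11 - 1*(-6)) = -1452*(11 + 6) = -1452*17 = -24684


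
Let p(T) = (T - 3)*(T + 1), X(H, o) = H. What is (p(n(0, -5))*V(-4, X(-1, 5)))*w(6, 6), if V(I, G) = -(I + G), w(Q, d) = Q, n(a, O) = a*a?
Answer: -90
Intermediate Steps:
n(a, O) = a**2
V(I, G) = -G - I (V(I, G) = -(G + I) = -G - I)
p(T) = (1 + T)*(-3 + T) (p(T) = (-3 + T)*(1 + T) = (1 + T)*(-3 + T))
(p(n(0, -5))*V(-4, X(-1, 5)))*w(6, 6) = ((-3 + (0**2)**2 - 2*0**2)*(-1*(-1) - 1*(-4)))*6 = ((-3 + 0**2 - 2*0)*(1 + 4))*6 = ((-3 + 0 + 0)*5)*6 = -3*5*6 = -15*6 = -90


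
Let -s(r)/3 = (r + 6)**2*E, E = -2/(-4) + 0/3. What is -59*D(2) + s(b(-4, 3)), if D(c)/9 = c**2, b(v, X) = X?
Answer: -4491/2 ≈ -2245.5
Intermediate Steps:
E = 1/2 (E = -2*(-1/4) + 0*(1/3) = 1/2 + 0 = 1/2 ≈ 0.50000)
s(r) = -3*(6 + r)**2/2 (s(r) = -3*(r + 6)**2/2 = -3*(6 + r)**2/2)
D(c) = 9*c**2
-59*D(2) + s(b(-4, 3)) = -531*2**2 - 3*(6 + 3)**2/2 = -531*4 - 3/2*9**2 = -59*36 - 3/2*81 = -2124 - 243/2 = -4491/2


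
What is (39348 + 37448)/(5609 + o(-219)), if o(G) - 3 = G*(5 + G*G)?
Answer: -38398/5249471 ≈ -0.0073146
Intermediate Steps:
o(G) = 3 + G*(5 + G²) (o(G) = 3 + G*(5 + G*G) = 3 + G*(5 + G²))
(39348 + 37448)/(5609 + o(-219)) = (39348 + 37448)/(5609 + (3 + (-219)³ + 5*(-219))) = 76796/(5609 + (3 - 10503459 - 1095)) = 76796/(5609 - 10504551) = 76796/(-10498942) = 76796*(-1/10498942) = -38398/5249471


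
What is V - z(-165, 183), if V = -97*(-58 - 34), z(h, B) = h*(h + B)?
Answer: 11894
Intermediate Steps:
z(h, B) = h*(B + h)
V = 8924 (V = -97*(-92) = 8924)
V - z(-165, 183) = 8924 - (-165)*(183 - 165) = 8924 - (-165)*18 = 8924 - 1*(-2970) = 8924 + 2970 = 11894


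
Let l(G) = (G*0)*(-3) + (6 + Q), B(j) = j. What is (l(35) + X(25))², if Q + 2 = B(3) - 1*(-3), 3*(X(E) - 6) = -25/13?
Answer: 358801/1521 ≈ 235.90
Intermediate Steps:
X(E) = 209/39 (X(E) = 6 + (-25/13)/3 = 6 + (-25*1/13)/3 = 6 + (⅓)*(-25/13) = 6 - 25/39 = 209/39)
Q = 4 (Q = -2 + (3 - 1*(-3)) = -2 + (3 + 3) = -2 + 6 = 4)
l(G) = 10 (l(G) = (G*0)*(-3) + (6 + 4) = 0*(-3) + 10 = 0 + 10 = 10)
(l(35) + X(25))² = (10 + 209/39)² = (599/39)² = 358801/1521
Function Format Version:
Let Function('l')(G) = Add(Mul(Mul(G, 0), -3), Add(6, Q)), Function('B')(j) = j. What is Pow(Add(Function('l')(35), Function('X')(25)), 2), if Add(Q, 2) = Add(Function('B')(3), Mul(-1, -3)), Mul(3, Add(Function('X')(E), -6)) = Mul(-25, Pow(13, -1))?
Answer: Rational(358801, 1521) ≈ 235.90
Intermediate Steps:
Function('X')(E) = Rational(209, 39) (Function('X')(E) = Add(6, Mul(Rational(1, 3), Mul(-25, Pow(13, -1)))) = Add(6, Mul(Rational(1, 3), Mul(-25, Rational(1, 13)))) = Add(6, Mul(Rational(1, 3), Rational(-25, 13))) = Add(6, Rational(-25, 39)) = Rational(209, 39))
Q = 4 (Q = Add(-2, Add(3, Mul(-1, -3))) = Add(-2, Add(3, 3)) = Add(-2, 6) = 4)
Function('l')(G) = 10 (Function('l')(G) = Add(Mul(Mul(G, 0), -3), Add(6, 4)) = Add(Mul(0, -3), 10) = Add(0, 10) = 10)
Pow(Add(Function('l')(35), Function('X')(25)), 2) = Pow(Add(10, Rational(209, 39)), 2) = Pow(Rational(599, 39), 2) = Rational(358801, 1521)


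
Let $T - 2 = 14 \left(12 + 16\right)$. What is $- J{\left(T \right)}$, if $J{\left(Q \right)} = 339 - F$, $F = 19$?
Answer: $-320$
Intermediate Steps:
$T = 394$ ($T = 2 + 14 \left(12 + 16\right) = 2 + 14 \cdot 28 = 2 + 392 = 394$)
$J{\left(Q \right)} = 320$ ($J{\left(Q \right)} = 339 - 19 = 320$)
$- J{\left(T \right)} = \left(-1\right) 320 = -320$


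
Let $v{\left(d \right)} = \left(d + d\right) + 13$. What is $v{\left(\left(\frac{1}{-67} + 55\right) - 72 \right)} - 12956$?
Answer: $- \frac{869461}{67} \approx -12977.0$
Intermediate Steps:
$v{\left(d \right)} = 13 + 2 d$ ($v{\left(d \right)} = 2 d + 13 = 13 + 2 d$)
$v{\left(\left(\frac{1}{-67} + 55\right) - 72 \right)} - 12956 = \left(13 + 2 \left(\left(\frac{1}{-67} + 55\right) - 72\right)\right) - 12956 = \left(13 + 2 \left(\left(- \frac{1}{67} + 55\right) - 72\right)\right) - 12956 = \left(13 + 2 \left(\frac{3684}{67} - 72\right)\right) - 12956 = \left(13 + 2 \left(- \frac{1140}{67}\right)\right) - 12956 = \left(13 - \frac{2280}{67}\right) - 12956 = - \frac{1409}{67} - 12956 = - \frac{869461}{67}$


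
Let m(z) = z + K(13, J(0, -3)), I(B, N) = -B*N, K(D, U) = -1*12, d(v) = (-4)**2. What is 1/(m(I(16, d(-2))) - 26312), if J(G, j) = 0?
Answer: -1/26580 ≈ -3.7622e-5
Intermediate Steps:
d(v) = 16
K(D, U) = -12
I(B, N) = -B*N
m(z) = -12 + z (m(z) = z - 12 = -12 + z)
1/(m(I(16, d(-2))) - 26312) = 1/((-12 - 1*16*16) - 26312) = 1/((-12 - 256) - 26312) = 1/(-268 - 26312) = 1/(-26580) = -1/26580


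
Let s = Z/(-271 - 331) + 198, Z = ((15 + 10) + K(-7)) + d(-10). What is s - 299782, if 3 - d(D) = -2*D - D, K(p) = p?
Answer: -180349559/602 ≈ -2.9958e+5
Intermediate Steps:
d(D) = 3 + 3*D (d(D) = 3 - (-2*D - D) = 3 - (-3)*D = 3 + 3*D)
Z = -9 (Z = ((15 + 10) - 7) + (3 + 3*(-10)) = (25 - 7) + (3 - 30) = 18 - 27 = -9)
s = 119205/602 (s = -9/(-271 - 331) + 198 = -9/(-602) + 198 = -9*(-1/602) + 198 = 9/602 + 198 = 119205/602 ≈ 198.01)
s - 299782 = 119205/602 - 299782 = -180349559/602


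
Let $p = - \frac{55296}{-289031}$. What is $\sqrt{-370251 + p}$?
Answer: $\frac{3 i \sqrt{3436705811330115}}{289031} \approx 608.48 i$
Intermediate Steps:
$p = \frac{55296}{289031}$ ($p = \left(-55296\right) \left(- \frac{1}{289031}\right) = \frac{55296}{289031} \approx 0.19132$)
$\sqrt{-370251 + p} = \sqrt{-370251 + \frac{55296}{289031}} = \sqrt{- \frac{107013961485}{289031}} = \frac{3 i \sqrt{3436705811330115}}{289031}$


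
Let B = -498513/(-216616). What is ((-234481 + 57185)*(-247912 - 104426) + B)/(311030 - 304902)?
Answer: 13531593859584081/1327422848 ≈ 1.0194e+7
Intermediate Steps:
B = 498513/216616 (B = -498513*(-1)/216616 = -1*(-498513/216616) = 498513/216616 ≈ 2.3014)
((-234481 + 57185)*(-247912 - 104426) + B)/(311030 - 304902) = ((-234481 + 57185)*(-247912 - 104426) + 498513/216616)/(311030 - 304902) = (-177296*(-352338) + 498513/216616)/6128 = (62468118048 + 498513/216616)*(1/6128) = (13531593859584081/216616)*(1/6128) = 13531593859584081/1327422848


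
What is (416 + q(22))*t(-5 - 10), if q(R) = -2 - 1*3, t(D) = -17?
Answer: -6987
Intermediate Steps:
q(R) = -5 (q(R) = -2 - 3 = -5)
(416 + q(22))*t(-5 - 10) = (416 - 5)*(-17) = 411*(-17) = -6987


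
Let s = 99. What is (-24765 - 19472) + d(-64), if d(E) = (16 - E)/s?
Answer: -4379383/99 ≈ -44236.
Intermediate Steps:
d(E) = 16/99 - E/99 (d(E) = (16 - E)/99 = (16 - E)*(1/99) = 16/99 - E/99)
(-24765 - 19472) + d(-64) = (-24765 - 19472) + (16/99 - 1/99*(-64)) = -44237 + (16/99 + 64/99) = -44237 + 80/99 = -4379383/99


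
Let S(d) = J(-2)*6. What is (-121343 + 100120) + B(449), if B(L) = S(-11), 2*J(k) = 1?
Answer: -21220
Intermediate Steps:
J(k) = ½ (J(k) = (½)*1 = ½)
S(d) = 3 (S(d) = (½)*6 = 3)
B(L) = 3
(-121343 + 100120) + B(449) = (-121343 + 100120) + 3 = -21223 + 3 = -21220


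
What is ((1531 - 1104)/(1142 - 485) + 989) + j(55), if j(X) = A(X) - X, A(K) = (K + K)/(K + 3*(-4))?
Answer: 26477065/28251 ≈ 937.21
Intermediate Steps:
A(K) = 2*K/(-12 + K) (A(K) = (2*K)/(K - 12) = (2*K)/(-12 + K) = 2*K/(-12 + K))
j(X) = -X + 2*X/(-12 + X) (j(X) = 2*X/(-12 + X) - X = -X + 2*X/(-12 + X))
((1531 - 1104)/(1142 - 485) + 989) + j(55) = ((1531 - 1104)/(1142 - 485) + 989) + 55*(14 - 1*55)/(-12 + 55) = (427/657 + 989) + 55*(14 - 55)/43 = (427*(1/657) + 989) + 55*(1/43)*(-41) = (427/657 + 989) - 2255/43 = 650200/657 - 2255/43 = 26477065/28251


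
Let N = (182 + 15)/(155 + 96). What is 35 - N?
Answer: 8588/251 ≈ 34.215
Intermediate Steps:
N = 197/251 ≈ 0.78486
35 - N = 35 - 1*197/251 = 35 - 197/251 = 8588/251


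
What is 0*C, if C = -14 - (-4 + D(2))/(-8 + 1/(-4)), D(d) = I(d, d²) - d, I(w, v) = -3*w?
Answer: 0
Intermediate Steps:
D(d) = -4*d (D(d) = -3*d - d = -4*d)
C = -170/11 (C = -14 - (-4 - 4*2)/(-8 + 1/(-4)) = -14 - (-4 - 8)/(-8 - ¼) = -14 - (-12)/(-33/4) = -14 - (-12)*(-4)/33 = -14 - 1*16/11 = -14 - 16/11 = -170/11 ≈ -15.455)
0*C = 0*(-170/11) = 0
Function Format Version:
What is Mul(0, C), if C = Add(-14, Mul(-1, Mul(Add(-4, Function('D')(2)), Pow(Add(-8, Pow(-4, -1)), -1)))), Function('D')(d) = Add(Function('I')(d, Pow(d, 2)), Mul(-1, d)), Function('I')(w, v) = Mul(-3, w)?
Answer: 0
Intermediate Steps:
Function('D')(d) = Mul(-4, d) (Function('D')(d) = Add(Mul(-3, d), Mul(-1, d)) = Mul(-4, d))
C = Rational(-170, 11) (C = Add(-14, Mul(-1, Mul(Add(-4, Mul(-4, 2)), Pow(Add(-8, Pow(-4, -1)), -1)))) = Add(-14, Mul(-1, Mul(Add(-4, -8), Pow(Add(-8, Rational(-1, 4)), -1)))) = Add(-14, Mul(-1, Mul(-12, Pow(Rational(-33, 4), -1)))) = Add(-14, Mul(-1, Mul(-12, Rational(-4, 33)))) = Add(-14, Mul(-1, Rational(16, 11))) = Add(-14, Rational(-16, 11)) = Rational(-170, 11) ≈ -15.455)
Mul(0, C) = Mul(0, Rational(-170, 11)) = 0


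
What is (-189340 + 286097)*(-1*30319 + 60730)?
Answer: 2942477127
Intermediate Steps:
(-189340 + 286097)*(-1*30319 + 60730) = 96757*(-30319 + 60730) = 96757*30411 = 2942477127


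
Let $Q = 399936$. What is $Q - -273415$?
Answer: $673351$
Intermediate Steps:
$Q - -273415 = 399936 - -273415 = 399936 + 273415 = 673351$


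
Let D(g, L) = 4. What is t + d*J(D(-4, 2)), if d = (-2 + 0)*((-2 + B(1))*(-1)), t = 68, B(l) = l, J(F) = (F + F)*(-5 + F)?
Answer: 84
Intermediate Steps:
J(F) = 2*F*(-5 + F) (J(F) = (2*F)*(-5 + F) = 2*F*(-5 + F))
d = -2 (d = (-2 + 0)*((-2 + 1)*(-1)) = -(-2)*(-1) = -2*1 = -2)
t + d*J(D(-4, 2)) = 68 - 4*4*(-5 + 4) = 68 - 4*4*(-1) = 68 - 2*(-8) = 68 + 16 = 84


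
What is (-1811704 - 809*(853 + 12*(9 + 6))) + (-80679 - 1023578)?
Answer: -3751658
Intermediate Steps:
(-1811704 - 809*(853 + 12*(9 + 6))) + (-80679 - 1023578) = (-1811704 - 809*(853 + 12*15)) - 1104257 = (-1811704 - 809*(853 + 180)) - 1104257 = (-1811704 - 809*1033) - 1104257 = (-1811704 - 835697) - 1104257 = -2647401 - 1104257 = -3751658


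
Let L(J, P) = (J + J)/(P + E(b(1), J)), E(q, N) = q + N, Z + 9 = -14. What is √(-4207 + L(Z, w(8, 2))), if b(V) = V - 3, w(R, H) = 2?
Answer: 29*I*√5 ≈ 64.846*I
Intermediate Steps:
Z = -23 (Z = -9 - 14 = -23)
b(V) = -3 + V
E(q, N) = N + q
L(J, P) = 2*J/(-2 + J + P) (L(J, P) = (J + J)/(P + (J + (-3 + 1))) = (2*J)/(P + (J - 2)) = (2*J)/(P + (-2 + J)) = (2*J)/(-2 + J + P) = 2*J/(-2 + J + P))
√(-4207 + L(Z, w(8, 2))) = √(-4207 + 2*(-23)/(-2 - 23 + 2)) = √(-4207 + 2*(-23)/(-23)) = √(-4207 + 2*(-23)*(-1/23)) = √(-4207 + 2) = √(-4205) = 29*I*√5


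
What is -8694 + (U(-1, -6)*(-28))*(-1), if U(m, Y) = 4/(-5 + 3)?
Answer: -8750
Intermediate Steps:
U(m, Y) = -2 (U(m, Y) = 4/(-2) = 4*(-½) = -2)
-8694 + (U(-1, -6)*(-28))*(-1) = -8694 - 2*(-28)*(-1) = -8694 + 56*(-1) = -8694 - 56 = -8750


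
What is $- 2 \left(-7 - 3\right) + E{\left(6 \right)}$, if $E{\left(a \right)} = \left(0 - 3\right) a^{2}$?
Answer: $-88$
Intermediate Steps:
$E{\left(a \right)} = - 3 a^{2}$ ($E{\left(a \right)} = \left(0 - 3\right) a^{2} = - 3 a^{2}$)
$- 2 \left(-7 - 3\right) + E{\left(6 \right)} = - 2 \left(-7 - 3\right) - 3 \cdot 6^{2} = - 2 \left(-7 - 3\right) - 108 = \left(-2\right) \left(-10\right) - 108 = 20 - 108 = -88$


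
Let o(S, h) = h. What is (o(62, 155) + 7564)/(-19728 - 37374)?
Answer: -83/614 ≈ -0.13518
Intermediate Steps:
(o(62, 155) + 7564)/(-19728 - 37374) = (155 + 7564)/(-19728 - 37374) = 7719/(-57102) = 7719*(-1/57102) = -83/614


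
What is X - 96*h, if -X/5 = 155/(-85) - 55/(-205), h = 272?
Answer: -18194644/697 ≈ -26104.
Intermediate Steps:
X = 5420/697 (X = -5*(155/(-85) - 55/(-205)) = -5*(155*(-1/85) - 55*(-1/205)) = -5*(-31/17 + 11/41) = -5*(-1084/697) = 5420/697 ≈ 7.7762)
X - 96*h = 5420/697 - 96*272 = 5420/697 - 26112 = -18194644/697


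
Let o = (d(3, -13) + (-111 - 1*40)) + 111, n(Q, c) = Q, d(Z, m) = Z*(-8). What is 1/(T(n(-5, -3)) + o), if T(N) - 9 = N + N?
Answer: -1/65 ≈ -0.015385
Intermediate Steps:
d(Z, m) = -8*Z
T(N) = 9 + 2*N (T(N) = 9 + (N + N) = 9 + 2*N)
o = -64 (o = (-8*3 + (-111 - 1*40)) + 111 = (-24 + (-111 - 40)) + 111 = (-24 - 151) + 111 = -175 + 111 = -64)
1/(T(n(-5, -3)) + o) = 1/((9 + 2*(-5)) - 64) = 1/((9 - 10) - 64) = 1/(-1 - 64) = 1/(-65) = -1/65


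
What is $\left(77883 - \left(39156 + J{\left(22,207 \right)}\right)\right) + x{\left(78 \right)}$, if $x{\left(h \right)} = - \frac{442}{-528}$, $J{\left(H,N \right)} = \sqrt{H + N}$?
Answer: $\frac{10224149}{264} - \sqrt{229} \approx 38713.0$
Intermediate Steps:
$x{\left(h \right)} = \frac{221}{264}$ ($x{\left(h \right)} = \left(-442\right) \left(- \frac{1}{528}\right) = \frac{221}{264}$)
$\left(77883 - \left(39156 + J{\left(22,207 \right)}\right)\right) + x{\left(78 \right)} = \left(77883 - \left(39156 + \sqrt{22 + 207}\right)\right) + \frac{221}{264} = \left(77883 - \left(39156 + \sqrt{229}\right)\right) + \frac{221}{264} = \left(38727 - \sqrt{229}\right) + \frac{221}{264} = \frac{10224149}{264} - \sqrt{229}$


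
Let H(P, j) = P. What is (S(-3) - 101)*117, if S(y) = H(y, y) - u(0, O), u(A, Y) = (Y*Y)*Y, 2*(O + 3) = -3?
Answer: -12051/8 ≈ -1506.4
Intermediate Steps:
O = -9/2 (O = -3 + (½)*(-3) = -3 - 3/2 = -9/2 ≈ -4.5000)
u(A, Y) = Y³ (u(A, Y) = Y²*Y = Y³)
S(y) = 729/8 + y (S(y) = y - (-9/2)³ = y - 1*(-729/8) = y + 729/8 = 729/8 + y)
(S(-3) - 101)*117 = ((729/8 - 3) - 101)*117 = (705/8 - 101)*117 = -103/8*117 = -12051/8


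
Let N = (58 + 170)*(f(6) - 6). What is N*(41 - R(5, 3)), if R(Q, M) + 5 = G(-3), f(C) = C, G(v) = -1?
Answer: 0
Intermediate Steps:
R(Q, M) = -6 (R(Q, M) = -5 - 1 = -6)
N = 0 (N = (58 + 170)*(6 - 6) = 228*0 = 0)
N*(41 - R(5, 3)) = 0*(41 - 1*(-6)) = 0*(41 + 6) = 0*47 = 0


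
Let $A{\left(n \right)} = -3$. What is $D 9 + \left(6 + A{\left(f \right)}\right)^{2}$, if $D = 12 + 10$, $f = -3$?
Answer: $207$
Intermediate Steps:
$D = 22$
$D 9 + \left(6 + A{\left(f \right)}\right)^{2} = 22 \cdot 9 + \left(6 - 3\right)^{2} = 198 + 3^{2} = 198 + 9 = 207$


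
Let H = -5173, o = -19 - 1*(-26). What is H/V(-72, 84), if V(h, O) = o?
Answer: -739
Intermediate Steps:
o = 7 (o = -19 + 26 = 7)
V(h, O) = 7
H/V(-72, 84) = -5173/7 = -5173*⅐ = -739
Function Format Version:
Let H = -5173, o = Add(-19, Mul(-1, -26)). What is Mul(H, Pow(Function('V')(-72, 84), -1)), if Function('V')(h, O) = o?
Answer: -739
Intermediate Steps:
o = 7 (o = Add(-19, 26) = 7)
Function('V')(h, O) = 7
Mul(H, Pow(Function('V')(-72, 84), -1)) = Mul(-5173, Pow(7, -1)) = Mul(-5173, Rational(1, 7)) = -739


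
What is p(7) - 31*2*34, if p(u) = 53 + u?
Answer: -2048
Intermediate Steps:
p(7) - 31*2*34 = (53 + 7) - 31*2*34 = 60 - 62*34 = 60 - 2108 = -2048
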